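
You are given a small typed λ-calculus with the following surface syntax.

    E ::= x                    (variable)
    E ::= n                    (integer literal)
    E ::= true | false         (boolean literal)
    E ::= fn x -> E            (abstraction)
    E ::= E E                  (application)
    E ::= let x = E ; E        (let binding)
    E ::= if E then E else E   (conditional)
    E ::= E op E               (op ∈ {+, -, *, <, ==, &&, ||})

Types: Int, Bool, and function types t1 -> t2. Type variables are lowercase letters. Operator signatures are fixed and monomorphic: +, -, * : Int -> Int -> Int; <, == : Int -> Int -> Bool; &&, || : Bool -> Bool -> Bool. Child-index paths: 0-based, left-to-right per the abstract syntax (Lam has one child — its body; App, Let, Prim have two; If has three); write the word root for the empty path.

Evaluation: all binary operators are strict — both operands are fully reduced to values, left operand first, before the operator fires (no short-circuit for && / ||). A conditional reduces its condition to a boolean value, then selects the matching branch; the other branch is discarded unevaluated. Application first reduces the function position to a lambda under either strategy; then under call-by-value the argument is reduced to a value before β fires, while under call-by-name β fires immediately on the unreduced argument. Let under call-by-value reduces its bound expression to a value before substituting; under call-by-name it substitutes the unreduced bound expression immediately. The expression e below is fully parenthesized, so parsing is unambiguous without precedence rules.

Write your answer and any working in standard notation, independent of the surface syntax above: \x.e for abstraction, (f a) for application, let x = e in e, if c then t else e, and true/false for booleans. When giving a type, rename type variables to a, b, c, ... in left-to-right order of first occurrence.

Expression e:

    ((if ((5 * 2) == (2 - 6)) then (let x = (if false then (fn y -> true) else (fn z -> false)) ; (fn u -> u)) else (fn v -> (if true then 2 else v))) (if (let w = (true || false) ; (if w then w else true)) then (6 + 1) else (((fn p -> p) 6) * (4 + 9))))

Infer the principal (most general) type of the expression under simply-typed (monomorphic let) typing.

Derivation:
  unify Int ~ Int
  unify Int ~ Int
  unify Int ~ Int
  unify Int ~ Int
  unify Int ~ Int
  unify Int ~ Int
  unify Bool ~ Bool
  unify Bool ~ Bool
\y._ : a -> Bool
\z._ : b -> Bool
  unify a -> Bool ~ b -> Bool
  unify a ~ b
  unify Bool ~ Bool
let x : b -> Bool
u : c
\u._ : c -> c
  unify Bool ~ Bool
v : d
  unify Int ~ d
\v._ : Int -> Int
  unify c -> c ~ Int -> Int
  unify c ~ Int
  unify Int ~ Int
  unify Bool ~ Bool
  unify Bool ~ Bool
let w : Bool
w : Bool
  unify Bool ~ Bool
w : Bool
  unify Bool ~ Bool
  unify Bool ~ Bool
  unify Int ~ Int
  unify Int ~ Int
p : e
\p._ : e -> e
  unify e -> e ~ Int -> f
  unify e ~ Int
  unify Int ~ f
_ _ : Int
  unify Int ~ Int
  unify Int ~ Int
  unify Int ~ Int
  unify Int ~ Int
  unify Int ~ Int
  unify Int -> Int ~ Int -> g
  unify Int ~ Int
  unify Int ~ g
_ _ : Int

Answer: Int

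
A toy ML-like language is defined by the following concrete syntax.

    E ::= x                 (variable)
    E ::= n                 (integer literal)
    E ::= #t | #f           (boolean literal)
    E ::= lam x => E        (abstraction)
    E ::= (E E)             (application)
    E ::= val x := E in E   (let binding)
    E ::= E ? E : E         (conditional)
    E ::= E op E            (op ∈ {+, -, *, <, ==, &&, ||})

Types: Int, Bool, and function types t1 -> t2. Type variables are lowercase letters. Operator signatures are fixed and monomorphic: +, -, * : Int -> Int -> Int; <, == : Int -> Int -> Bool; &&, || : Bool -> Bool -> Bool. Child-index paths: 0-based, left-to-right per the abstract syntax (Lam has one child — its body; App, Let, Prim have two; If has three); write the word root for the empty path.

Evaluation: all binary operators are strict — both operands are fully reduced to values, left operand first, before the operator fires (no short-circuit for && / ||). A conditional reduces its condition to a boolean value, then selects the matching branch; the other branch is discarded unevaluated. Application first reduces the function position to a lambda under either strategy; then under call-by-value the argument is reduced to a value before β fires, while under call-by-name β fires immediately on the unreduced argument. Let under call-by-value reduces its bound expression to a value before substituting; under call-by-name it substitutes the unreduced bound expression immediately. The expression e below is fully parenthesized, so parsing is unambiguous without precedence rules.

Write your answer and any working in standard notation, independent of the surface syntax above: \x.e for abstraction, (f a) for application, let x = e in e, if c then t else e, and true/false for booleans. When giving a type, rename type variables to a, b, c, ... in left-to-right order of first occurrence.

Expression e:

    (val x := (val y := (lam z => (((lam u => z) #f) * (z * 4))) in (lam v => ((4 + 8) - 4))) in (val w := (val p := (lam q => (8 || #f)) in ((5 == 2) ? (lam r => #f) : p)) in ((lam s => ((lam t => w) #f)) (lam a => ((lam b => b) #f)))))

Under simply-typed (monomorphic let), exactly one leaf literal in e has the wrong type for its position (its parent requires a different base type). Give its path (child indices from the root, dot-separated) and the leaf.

Answer: 1.0.0.0.0 : 8

Derivation:
z : a
\u._ : b -> a
  unify b -> a ~ Bool -> c
  unify b ~ Bool
  unify a ~ c
_ _ : c
  unify c ~ Int
z : Int
  unify Int ~ Int
  unify Int ~ Int
  unify Int ~ Int
\z._ : Int -> Int
let y : Int -> Int
  unify Int ~ Int
  unify Int ~ Int
  unify Int ~ Int
  unify Int ~ Int
\v._ : d -> Int
let x : d -> Int
  unify Int ~ Bool
  FAIL: mismatch Int ~ Bool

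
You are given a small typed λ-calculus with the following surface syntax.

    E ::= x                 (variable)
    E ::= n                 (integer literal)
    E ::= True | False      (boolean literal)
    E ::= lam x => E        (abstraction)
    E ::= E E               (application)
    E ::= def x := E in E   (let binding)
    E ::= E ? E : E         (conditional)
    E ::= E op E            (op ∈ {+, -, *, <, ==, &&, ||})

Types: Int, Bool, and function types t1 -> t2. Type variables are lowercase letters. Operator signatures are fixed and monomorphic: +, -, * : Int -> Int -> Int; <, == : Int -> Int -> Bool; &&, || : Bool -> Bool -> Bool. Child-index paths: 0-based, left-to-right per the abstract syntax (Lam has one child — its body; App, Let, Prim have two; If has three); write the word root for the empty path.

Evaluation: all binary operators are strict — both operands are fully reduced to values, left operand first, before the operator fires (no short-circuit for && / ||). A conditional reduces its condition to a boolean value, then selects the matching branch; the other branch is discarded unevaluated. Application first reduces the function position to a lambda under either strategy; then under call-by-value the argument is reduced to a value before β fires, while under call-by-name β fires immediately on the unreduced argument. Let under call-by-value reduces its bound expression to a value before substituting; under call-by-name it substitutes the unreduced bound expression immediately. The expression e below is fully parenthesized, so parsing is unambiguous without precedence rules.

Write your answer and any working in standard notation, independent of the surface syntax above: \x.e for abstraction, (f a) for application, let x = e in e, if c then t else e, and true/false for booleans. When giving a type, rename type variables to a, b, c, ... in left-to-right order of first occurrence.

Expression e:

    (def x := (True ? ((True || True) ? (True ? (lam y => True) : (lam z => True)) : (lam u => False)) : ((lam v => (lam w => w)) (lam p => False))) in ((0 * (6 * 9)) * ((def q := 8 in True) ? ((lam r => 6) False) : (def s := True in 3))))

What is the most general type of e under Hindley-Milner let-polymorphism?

Answer: Int

Working:
  unify Bool ~ Bool
  unify Bool ~ Bool
  unify Bool ~ Bool
  unify Bool ~ Bool
  unify Bool ~ Bool
\y._ : a -> Bool
\z._ : b -> Bool
  unify a -> Bool ~ b -> Bool
  unify a ~ b
  unify Bool ~ Bool
\u._ : c -> Bool
  unify b -> Bool ~ c -> Bool
  unify b ~ c
  unify Bool ~ Bool
w : e
\w._ : e -> e
\v._ : d -> e -> e
\p._ : f -> Bool
  unify d -> e -> e ~ (f -> Bool) -> g
  unify d ~ f -> Bool
  unify e -> e ~ g
_ _ : e -> e
  unify c -> Bool ~ e -> e
  unify c ~ e
  unify Bool ~ e
let x : Bool -> Bool
  unify Int ~ Int
  unify Int ~ Int
  unify Int ~ Int
  unify Int ~ Int
  unify Int ~ Int
let q : Int
  unify Bool ~ Bool
\r._ : h -> Int
  unify h -> Int ~ Bool -> i
  unify h ~ Bool
  unify Int ~ i
_ _ : Int
let s : Bool
  unify Int ~ Int
  unify Int ~ Int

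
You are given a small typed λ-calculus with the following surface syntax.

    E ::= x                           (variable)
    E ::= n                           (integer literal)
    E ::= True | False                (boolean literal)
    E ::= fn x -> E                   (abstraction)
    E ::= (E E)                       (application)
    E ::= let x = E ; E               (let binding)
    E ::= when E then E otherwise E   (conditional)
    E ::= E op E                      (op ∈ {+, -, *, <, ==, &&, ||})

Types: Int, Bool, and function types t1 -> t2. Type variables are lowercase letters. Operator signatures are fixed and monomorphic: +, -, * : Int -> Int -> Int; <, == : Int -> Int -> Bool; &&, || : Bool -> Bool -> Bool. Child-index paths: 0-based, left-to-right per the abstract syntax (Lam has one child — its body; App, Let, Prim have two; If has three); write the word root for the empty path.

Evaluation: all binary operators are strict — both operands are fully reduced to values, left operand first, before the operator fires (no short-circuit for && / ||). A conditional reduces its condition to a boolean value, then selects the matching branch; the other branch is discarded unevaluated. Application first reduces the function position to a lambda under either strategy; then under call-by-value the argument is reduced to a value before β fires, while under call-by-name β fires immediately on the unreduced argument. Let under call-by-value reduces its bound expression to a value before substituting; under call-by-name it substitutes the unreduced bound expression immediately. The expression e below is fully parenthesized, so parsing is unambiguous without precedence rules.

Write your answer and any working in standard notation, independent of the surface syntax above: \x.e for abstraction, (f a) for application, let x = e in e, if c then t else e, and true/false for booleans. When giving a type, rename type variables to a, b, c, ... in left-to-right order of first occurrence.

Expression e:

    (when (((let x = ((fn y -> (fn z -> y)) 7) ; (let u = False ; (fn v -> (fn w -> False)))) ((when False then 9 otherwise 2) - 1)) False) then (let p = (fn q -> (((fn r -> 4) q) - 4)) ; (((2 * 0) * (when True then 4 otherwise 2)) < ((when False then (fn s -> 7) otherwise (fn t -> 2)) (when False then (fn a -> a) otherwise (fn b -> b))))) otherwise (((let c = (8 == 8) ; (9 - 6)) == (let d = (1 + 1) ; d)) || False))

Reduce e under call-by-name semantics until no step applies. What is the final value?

Trace:
step 0: (if (((let x = ((\y.(\z.y)) 7) in (let u = false in (\v.(\w.false)))) ((if false then 9 else 2) - 1)) false) then (let p = (\q.(((\r.4) q) - 4)) in (((2 * 0) * (if true then 4 else 2)) < ((if false then (\s.7) else (\t.2)) (if false then (\a.a) else (\b.b))))) else (((let c = (8 == 8) in (9 - 6)) == (let d = (1 + 1) in d)) || false))
step 1: [let@0.0.0] (if (((let u = false in (\v.(\w.false))) ((if false then 9 else 2) - 1)) false) then (let p = (\q.(((\r.4) q) - 4)) in (((2 * 0) * (if true then 4 else 2)) < ((if false then (\s.7) else (\t.2)) (if false then (\a.a) else (\b.b))))) else (((let c = (8 == 8) in (9 - 6)) == (let d = (1 + 1) in d)) || false))
step 2: [let@0.0.0] (if (((\v.(\w.false)) ((if false then 9 else 2) - 1)) false) then (let p = (\q.(((\r.4) q) - 4)) in (((2 * 0) * (if true then 4 else 2)) < ((if false then (\s.7) else (\t.2)) (if false then (\a.a) else (\b.b))))) else (((let c = (8 == 8) in (9 - 6)) == (let d = (1 + 1) in d)) || false))
step 3: [beta@0.0] (if ((\w.false) false) then (let p = (\q.(((\r.4) q) - 4)) in (((2 * 0) * (if true then 4 else 2)) < ((if false then (\s.7) else (\t.2)) (if false then (\a.a) else (\b.b))))) else (((let c = (8 == 8) in (9 - 6)) == (let d = (1 + 1) in d)) || false))
step 4: [beta@0] (if false then (let p = (\q.(((\r.4) q) - 4)) in (((2 * 0) * (if true then 4 else 2)) < ((if false then (\s.7) else (\t.2)) (if false then (\a.a) else (\b.b))))) else (((let c = (8 == 8) in (9 - 6)) == (let d = (1 + 1) in d)) || false))
step 5: [if@root] (((let c = (8 == 8) in (9 - 6)) == (let d = (1 + 1) in d)) || false)
step 6: [let@0.0] (((9 - 6) == (let d = (1 + 1) in d)) || false)
step 7: [delta@0.0] ((3 == (let d = (1 + 1) in d)) || false)
step 8: [let@0.1] ((3 == (1 + 1)) || false)
step 9: [delta@0.1] ((3 == 2) || false)
step 10: [delta@0] (false || false)
step 11: [delta@root] false

Answer: false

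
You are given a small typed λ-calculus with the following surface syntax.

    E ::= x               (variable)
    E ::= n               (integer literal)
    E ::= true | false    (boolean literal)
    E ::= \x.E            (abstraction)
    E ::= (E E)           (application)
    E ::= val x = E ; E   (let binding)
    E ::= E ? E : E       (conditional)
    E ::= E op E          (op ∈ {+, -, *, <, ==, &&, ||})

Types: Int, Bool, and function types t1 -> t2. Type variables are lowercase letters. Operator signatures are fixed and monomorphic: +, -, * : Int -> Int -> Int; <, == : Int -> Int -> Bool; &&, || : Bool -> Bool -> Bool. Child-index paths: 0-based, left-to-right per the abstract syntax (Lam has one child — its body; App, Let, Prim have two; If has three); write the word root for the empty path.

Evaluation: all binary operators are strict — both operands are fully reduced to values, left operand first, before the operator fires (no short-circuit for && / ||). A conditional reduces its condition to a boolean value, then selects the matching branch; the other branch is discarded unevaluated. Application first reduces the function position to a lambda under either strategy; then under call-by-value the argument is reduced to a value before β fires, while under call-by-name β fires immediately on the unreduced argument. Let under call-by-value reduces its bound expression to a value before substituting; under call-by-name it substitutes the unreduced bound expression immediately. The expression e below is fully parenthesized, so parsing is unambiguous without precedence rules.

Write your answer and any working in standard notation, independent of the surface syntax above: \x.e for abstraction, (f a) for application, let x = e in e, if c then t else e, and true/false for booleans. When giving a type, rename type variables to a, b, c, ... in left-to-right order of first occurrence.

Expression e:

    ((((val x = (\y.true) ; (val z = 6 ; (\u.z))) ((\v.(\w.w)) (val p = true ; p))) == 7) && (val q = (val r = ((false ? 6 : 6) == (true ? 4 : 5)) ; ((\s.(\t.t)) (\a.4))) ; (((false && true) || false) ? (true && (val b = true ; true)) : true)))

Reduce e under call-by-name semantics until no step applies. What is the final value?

Trace:
step 0: ((((let x = (\y.true) in (let z = 6 in (\u.z))) ((\v.(\w.w)) (let p = true in p))) == 7) && (let q = (let r = ((if false then 6 else 6) == (if true then 4 else 5)) in ((\s.(\t.t)) (\a.4))) in (if ((false && true) || false) then (true && (let b = true in true)) else true)))
step 1: [let@0.0.0] ((((let z = 6 in (\u.z)) ((\v.(\w.w)) (let p = true in p))) == 7) && (let q = (let r = ((if false then 6 else 6) == (if true then 4 else 5)) in ((\s.(\t.t)) (\a.4))) in (if ((false && true) || false) then (true && (let b = true in true)) else true)))
step 2: [let@0.0.0] ((((\u.6) ((\v.(\w.w)) (let p = true in p))) == 7) && (let q = (let r = ((if false then 6 else 6) == (if true then 4 else 5)) in ((\s.(\t.t)) (\a.4))) in (if ((false && true) || false) then (true && (let b = true in true)) else true)))
step 3: [beta@0.0] ((6 == 7) && (let q = (let r = ((if false then 6 else 6) == (if true then 4 else 5)) in ((\s.(\t.t)) (\a.4))) in (if ((false && true) || false) then (true && (let b = true in true)) else true)))
step 4: [delta@0] (false && (let q = (let r = ((if false then 6 else 6) == (if true then 4 else 5)) in ((\s.(\t.t)) (\a.4))) in (if ((false && true) || false) then (true && (let b = true in true)) else true)))
step 5: [let@1] (false && (if ((false && true) || false) then (true && (let b = true in true)) else true))
step 6: [delta@1.0.0] (false && (if (false || false) then (true && (let b = true in true)) else true))
step 7: [delta@1.0] (false && (if false then (true && (let b = true in true)) else true))
step 8: [if@1] (false && true)
step 9: [delta@root] false

Answer: false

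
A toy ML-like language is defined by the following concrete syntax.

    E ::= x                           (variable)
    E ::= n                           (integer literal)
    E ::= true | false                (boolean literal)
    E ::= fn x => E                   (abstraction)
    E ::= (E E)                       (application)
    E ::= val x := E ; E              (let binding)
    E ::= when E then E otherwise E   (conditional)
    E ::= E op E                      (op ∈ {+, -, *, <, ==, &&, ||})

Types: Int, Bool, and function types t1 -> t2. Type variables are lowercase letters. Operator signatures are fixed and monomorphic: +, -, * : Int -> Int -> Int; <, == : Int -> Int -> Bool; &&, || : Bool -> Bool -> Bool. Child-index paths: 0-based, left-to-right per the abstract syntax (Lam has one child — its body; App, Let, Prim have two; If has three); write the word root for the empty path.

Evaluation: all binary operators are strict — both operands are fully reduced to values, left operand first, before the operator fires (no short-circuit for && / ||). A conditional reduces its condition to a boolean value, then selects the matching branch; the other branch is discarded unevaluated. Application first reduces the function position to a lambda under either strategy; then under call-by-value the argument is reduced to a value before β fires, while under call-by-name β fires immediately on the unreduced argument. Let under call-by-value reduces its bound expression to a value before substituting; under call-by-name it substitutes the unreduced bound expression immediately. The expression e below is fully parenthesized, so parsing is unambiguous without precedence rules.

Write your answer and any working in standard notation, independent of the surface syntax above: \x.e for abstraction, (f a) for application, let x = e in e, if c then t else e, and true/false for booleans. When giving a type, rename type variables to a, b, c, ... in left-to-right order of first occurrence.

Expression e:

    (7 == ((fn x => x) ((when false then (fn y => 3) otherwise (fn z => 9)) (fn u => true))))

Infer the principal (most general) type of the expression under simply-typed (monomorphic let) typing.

Answer: Bool

Trace:
  unify Int ~ Int
x : a
\x._ : a -> a
  unify Bool ~ Bool
\y._ : b -> Int
\z._ : c -> Int
  unify b -> Int ~ c -> Int
  unify b ~ c
  unify Int ~ Int
\u._ : d -> Bool
  unify c -> Int ~ (d -> Bool) -> e
  unify c ~ d -> Bool
  unify Int ~ e
_ _ : Int
  unify a -> a ~ Int -> f
  unify a ~ Int
  unify Int ~ f
_ _ : Int
  unify Int ~ Int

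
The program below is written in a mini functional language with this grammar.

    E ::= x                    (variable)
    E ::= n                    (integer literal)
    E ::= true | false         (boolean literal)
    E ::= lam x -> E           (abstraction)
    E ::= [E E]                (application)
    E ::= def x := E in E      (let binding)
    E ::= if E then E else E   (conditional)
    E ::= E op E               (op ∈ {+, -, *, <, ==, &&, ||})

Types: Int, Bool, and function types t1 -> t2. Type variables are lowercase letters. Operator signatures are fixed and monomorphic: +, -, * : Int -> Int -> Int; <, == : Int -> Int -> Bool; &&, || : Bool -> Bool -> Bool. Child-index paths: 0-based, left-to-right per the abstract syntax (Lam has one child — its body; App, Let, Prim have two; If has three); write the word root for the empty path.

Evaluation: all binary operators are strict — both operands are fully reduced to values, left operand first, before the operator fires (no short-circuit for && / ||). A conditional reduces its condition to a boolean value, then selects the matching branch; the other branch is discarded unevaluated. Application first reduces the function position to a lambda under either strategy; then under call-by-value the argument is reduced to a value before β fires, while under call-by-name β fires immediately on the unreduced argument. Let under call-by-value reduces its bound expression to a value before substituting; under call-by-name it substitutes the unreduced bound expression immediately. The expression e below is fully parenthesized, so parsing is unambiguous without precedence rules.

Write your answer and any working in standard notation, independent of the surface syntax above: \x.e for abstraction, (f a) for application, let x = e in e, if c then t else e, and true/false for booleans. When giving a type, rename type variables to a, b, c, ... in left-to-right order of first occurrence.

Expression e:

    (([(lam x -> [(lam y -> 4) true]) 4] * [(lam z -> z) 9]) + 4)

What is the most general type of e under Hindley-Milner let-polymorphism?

Answer: Int

Derivation:
\y._ : b -> Int
  unify b -> Int ~ Bool -> c
  unify b ~ Bool
  unify Int ~ c
_ _ : Int
\x._ : a -> Int
  unify a -> Int ~ Int -> d
  unify a ~ Int
  unify Int ~ d
_ _ : Int
  unify Int ~ Int
z : e
\z._ : e -> e
  unify e -> e ~ Int -> f
  unify e ~ Int
  unify Int ~ f
_ _ : Int
  unify Int ~ Int
  unify Int ~ Int
  unify Int ~ Int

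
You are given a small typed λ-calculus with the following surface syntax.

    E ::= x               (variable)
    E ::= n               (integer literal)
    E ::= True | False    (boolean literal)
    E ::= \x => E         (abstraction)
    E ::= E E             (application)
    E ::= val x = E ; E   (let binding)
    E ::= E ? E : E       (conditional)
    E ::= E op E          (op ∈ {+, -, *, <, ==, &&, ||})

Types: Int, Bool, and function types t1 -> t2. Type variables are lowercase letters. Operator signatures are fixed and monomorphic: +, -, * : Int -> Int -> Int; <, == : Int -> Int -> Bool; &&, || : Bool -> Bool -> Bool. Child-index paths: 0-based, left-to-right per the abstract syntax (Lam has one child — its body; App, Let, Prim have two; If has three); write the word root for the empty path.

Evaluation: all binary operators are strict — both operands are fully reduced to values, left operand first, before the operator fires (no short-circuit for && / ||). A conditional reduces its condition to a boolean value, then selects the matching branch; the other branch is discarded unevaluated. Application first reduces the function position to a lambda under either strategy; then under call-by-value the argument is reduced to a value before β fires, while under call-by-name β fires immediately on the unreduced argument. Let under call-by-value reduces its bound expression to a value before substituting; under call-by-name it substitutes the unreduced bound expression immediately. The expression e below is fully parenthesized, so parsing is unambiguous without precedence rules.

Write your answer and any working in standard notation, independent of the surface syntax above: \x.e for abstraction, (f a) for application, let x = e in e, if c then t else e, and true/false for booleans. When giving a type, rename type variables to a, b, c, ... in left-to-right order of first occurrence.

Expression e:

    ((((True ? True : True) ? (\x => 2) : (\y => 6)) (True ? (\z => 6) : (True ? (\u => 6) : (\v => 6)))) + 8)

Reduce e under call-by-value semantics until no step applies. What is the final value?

Trace:
step 0: (((if (if true then true else true) then (\x.2) else (\y.6)) (if true then (\z.6) else (if true then (\u.6) else (\v.6)))) + 8)
step 1: [if@0.0.0] (((if true then (\x.2) else (\y.6)) (if true then (\z.6) else (if true then (\u.6) else (\v.6)))) + 8)
step 2: [if@0.0] (((\x.2) (if true then (\z.6) else (if true then (\u.6) else (\v.6)))) + 8)
step 3: [if@0.1] (((\x.2) (\z.6)) + 8)
step 4: [beta@0] (2 + 8)
step 5: [delta@root] 10

Answer: 10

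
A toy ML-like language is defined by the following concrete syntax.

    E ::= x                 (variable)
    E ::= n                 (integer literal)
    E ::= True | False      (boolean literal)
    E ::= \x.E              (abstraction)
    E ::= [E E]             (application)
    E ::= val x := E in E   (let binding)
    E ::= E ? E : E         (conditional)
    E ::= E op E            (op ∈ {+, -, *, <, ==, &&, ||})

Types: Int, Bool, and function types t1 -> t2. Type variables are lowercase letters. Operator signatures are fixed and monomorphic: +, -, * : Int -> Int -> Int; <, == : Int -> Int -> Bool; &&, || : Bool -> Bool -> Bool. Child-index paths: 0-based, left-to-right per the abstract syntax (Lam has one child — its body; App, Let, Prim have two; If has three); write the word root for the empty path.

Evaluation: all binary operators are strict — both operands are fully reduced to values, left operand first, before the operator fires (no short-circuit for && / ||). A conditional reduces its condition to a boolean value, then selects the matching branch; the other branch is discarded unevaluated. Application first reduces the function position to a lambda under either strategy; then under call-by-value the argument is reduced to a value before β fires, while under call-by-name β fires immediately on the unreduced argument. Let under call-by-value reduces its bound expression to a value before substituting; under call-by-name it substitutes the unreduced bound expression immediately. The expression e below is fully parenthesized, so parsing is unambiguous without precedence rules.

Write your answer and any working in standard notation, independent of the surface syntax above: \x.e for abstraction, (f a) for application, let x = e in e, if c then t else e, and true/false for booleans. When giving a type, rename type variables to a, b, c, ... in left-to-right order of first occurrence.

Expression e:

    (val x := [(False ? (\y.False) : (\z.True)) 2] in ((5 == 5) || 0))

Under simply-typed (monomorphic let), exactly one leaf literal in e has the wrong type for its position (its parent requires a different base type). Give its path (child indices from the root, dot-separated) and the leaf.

Answer: 1.1 : 0

Trace:
  unify Bool ~ Bool
\y._ : a -> Bool
\z._ : b -> Bool
  unify a -> Bool ~ b -> Bool
  unify a ~ b
  unify Bool ~ Bool
  unify b -> Bool ~ Int -> c
  unify b ~ Int
  unify Bool ~ c
_ _ : Bool
let x : Bool
  unify Int ~ Int
  unify Int ~ Int
  unify Bool ~ Bool
  unify Int ~ Bool
  FAIL: mismatch Int ~ Bool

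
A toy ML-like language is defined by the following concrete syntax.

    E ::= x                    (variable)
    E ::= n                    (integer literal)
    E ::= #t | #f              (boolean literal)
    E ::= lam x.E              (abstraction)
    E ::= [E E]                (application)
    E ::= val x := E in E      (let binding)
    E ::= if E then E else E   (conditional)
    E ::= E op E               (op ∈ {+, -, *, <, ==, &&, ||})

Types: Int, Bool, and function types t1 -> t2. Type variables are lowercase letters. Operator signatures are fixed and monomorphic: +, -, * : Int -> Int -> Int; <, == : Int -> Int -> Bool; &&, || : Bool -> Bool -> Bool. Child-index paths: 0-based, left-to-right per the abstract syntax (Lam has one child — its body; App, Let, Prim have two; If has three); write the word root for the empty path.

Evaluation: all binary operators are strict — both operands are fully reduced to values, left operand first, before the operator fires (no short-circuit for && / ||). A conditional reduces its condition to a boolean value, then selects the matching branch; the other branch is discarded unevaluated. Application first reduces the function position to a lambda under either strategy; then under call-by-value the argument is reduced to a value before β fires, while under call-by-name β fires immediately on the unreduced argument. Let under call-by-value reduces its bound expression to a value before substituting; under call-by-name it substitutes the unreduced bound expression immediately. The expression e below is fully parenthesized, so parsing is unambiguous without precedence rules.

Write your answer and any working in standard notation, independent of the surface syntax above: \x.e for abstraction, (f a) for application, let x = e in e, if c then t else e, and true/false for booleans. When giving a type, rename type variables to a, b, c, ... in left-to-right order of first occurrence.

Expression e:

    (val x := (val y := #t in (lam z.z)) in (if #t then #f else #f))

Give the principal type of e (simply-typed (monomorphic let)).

Answer: Bool

Trace:
let y : Bool
z : a
\z._ : a -> a
let x : a -> a
  unify Bool ~ Bool
  unify Bool ~ Bool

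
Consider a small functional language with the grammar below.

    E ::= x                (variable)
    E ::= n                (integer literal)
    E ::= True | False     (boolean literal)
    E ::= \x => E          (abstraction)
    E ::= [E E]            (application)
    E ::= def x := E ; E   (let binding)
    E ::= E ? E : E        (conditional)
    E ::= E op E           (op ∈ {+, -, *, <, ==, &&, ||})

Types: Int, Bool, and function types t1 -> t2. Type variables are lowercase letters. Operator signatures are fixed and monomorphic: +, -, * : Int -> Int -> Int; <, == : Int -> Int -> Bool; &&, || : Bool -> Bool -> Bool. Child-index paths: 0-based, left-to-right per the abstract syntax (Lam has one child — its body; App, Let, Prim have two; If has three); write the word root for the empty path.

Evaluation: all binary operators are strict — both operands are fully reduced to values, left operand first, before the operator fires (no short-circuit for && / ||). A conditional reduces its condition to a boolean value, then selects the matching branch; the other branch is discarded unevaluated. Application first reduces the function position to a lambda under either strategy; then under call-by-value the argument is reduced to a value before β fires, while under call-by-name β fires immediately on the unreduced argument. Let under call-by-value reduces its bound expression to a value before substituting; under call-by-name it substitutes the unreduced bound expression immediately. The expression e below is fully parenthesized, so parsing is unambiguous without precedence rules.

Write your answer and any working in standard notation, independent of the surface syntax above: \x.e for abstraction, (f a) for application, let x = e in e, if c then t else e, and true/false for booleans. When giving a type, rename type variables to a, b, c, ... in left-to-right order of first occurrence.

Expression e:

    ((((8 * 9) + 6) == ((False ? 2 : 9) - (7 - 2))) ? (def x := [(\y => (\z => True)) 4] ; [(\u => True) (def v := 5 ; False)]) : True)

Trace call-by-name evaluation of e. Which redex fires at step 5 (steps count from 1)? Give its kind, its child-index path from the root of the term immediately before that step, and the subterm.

Answer: delta at 0.1 : (9 - 5)

Derivation:
step 0: (if (((8 * 9) + 6) == ((if false then 2 else 9) - (7 - 2))) then (let x = ((\y.(\z.true)) 4) in ((\u.true) (let v = 5 in false))) else true)
step 1: [delta@0.0.0] (if ((72 + 6) == ((if false then 2 else 9) - (7 - 2))) then (let x = ((\y.(\z.true)) 4) in ((\u.true) (let v = 5 in false))) else true)
step 2: [delta@0.0] (if (78 == ((if false then 2 else 9) - (7 - 2))) then (let x = ((\y.(\z.true)) 4) in ((\u.true) (let v = 5 in false))) else true)
step 3: [if@0.1.0] (if (78 == (9 - (7 - 2))) then (let x = ((\y.(\z.true)) 4) in ((\u.true) (let v = 5 in false))) else true)
step 4: [delta@0.1.1] (if (78 == (9 - 5)) then (let x = ((\y.(\z.true)) 4) in ((\u.true) (let v = 5 in false))) else true)
step 5: [delta@0.1] (if (78 == 4) then (let x = ((\y.(\z.true)) 4) in ((\u.true) (let v = 5 in false))) else true)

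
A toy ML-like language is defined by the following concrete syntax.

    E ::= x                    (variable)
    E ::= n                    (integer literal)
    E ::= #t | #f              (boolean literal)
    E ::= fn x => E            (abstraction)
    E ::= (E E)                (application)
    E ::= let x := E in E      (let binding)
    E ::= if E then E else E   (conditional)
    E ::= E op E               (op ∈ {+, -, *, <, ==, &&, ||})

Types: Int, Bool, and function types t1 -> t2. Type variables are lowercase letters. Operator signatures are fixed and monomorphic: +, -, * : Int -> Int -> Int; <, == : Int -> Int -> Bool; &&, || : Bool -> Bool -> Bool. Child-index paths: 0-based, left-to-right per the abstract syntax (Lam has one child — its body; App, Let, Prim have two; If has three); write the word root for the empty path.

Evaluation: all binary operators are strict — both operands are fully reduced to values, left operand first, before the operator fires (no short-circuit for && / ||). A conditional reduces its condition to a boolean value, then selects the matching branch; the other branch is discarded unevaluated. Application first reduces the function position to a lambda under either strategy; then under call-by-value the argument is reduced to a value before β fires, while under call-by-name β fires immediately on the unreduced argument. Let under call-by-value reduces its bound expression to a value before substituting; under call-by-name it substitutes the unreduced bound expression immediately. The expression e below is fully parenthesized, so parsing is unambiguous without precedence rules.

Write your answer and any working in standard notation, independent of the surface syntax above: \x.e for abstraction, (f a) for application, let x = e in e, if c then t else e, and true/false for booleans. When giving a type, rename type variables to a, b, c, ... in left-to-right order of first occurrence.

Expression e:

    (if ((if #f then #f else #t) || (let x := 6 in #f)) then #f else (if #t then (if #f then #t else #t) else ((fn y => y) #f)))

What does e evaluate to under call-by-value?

Answer: false

Derivation:
step 0: (if ((if false then false else true) || (let x = 6 in false)) then false else (if true then (if false then true else true) else ((\y.y) false)))
step 1: [if@0.0] (if (true || (let x = 6 in false)) then false else (if true then (if false then true else true) else ((\y.y) false)))
step 2: [let@0.1] (if (true || false) then false else (if true then (if false then true else true) else ((\y.y) false)))
step 3: [delta@0] (if true then false else (if true then (if false then true else true) else ((\y.y) false)))
step 4: [if@root] false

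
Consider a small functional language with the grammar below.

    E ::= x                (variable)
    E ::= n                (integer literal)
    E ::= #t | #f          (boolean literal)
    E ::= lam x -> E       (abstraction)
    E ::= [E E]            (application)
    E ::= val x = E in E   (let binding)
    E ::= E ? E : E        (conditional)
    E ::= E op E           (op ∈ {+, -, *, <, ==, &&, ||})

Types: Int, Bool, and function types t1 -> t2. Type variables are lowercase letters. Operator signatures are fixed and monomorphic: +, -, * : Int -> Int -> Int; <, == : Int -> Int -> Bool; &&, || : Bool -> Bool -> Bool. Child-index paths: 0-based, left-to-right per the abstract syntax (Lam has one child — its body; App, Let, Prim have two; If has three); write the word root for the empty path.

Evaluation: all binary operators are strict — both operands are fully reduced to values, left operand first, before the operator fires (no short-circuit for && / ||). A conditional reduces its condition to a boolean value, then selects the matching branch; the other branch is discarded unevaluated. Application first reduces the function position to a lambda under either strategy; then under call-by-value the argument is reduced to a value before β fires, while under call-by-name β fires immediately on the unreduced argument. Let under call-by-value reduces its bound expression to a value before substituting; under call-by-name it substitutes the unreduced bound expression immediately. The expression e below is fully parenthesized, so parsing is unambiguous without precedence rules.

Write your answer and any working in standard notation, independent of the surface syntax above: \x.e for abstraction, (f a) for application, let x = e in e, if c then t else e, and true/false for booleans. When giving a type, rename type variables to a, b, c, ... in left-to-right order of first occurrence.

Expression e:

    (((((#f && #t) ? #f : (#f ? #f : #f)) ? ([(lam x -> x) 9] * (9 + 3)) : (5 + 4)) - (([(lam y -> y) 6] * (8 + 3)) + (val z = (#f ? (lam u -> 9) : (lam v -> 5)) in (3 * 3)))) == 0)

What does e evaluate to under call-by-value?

Answer: false

Trace:
step 0: (((if (if (false && true) then false else (if false then false else false)) then (((\x.x) 9) * (9 + 3)) else (5 + 4)) - ((((\y.y) 6) * (8 + 3)) + (let z = (if false then (\u.9) else (\v.5)) in (3 * 3)))) == 0)
step 1: [delta@0.0.0.0] (((if (if false then false else (if false then false else false)) then (((\x.x) 9) * (9 + 3)) else (5 + 4)) - ((((\y.y) 6) * (8 + 3)) + (let z = (if false then (\u.9) else (\v.5)) in (3 * 3)))) == 0)
step 2: [if@0.0.0] (((if (if false then false else false) then (((\x.x) 9) * (9 + 3)) else (5 + 4)) - ((((\y.y) 6) * (8 + 3)) + (let z = (if false then (\u.9) else (\v.5)) in (3 * 3)))) == 0)
step 3: [if@0.0.0] (((if false then (((\x.x) 9) * (9 + 3)) else (5 + 4)) - ((((\y.y) 6) * (8 + 3)) + (let z = (if false then (\u.9) else (\v.5)) in (3 * 3)))) == 0)
step 4: [if@0.0] (((5 + 4) - ((((\y.y) 6) * (8 + 3)) + (let z = (if false then (\u.9) else (\v.5)) in (3 * 3)))) == 0)
step 5: [delta@0.0] ((9 - ((((\y.y) 6) * (8 + 3)) + (let z = (if false then (\u.9) else (\v.5)) in (3 * 3)))) == 0)
step 6: [beta@0.1.0.0] ((9 - ((6 * (8 + 3)) + (let z = (if false then (\u.9) else (\v.5)) in (3 * 3)))) == 0)
step 7: [delta@0.1.0.1] ((9 - ((6 * 11) + (let z = (if false then (\u.9) else (\v.5)) in (3 * 3)))) == 0)
step 8: [delta@0.1.0] ((9 - (66 + (let z = (if false then (\u.9) else (\v.5)) in (3 * 3)))) == 0)
step 9: [if@0.1.1.0] ((9 - (66 + (let z = (\v.5) in (3 * 3)))) == 0)
step 10: [let@0.1.1] ((9 - (66 + (3 * 3))) == 0)
step 11: [delta@0.1.1] ((9 - (66 + 9)) == 0)
step 12: [delta@0.1] ((9 - 75) == 0)
step 13: [delta@0] (-66 == 0)
step 14: [delta@root] false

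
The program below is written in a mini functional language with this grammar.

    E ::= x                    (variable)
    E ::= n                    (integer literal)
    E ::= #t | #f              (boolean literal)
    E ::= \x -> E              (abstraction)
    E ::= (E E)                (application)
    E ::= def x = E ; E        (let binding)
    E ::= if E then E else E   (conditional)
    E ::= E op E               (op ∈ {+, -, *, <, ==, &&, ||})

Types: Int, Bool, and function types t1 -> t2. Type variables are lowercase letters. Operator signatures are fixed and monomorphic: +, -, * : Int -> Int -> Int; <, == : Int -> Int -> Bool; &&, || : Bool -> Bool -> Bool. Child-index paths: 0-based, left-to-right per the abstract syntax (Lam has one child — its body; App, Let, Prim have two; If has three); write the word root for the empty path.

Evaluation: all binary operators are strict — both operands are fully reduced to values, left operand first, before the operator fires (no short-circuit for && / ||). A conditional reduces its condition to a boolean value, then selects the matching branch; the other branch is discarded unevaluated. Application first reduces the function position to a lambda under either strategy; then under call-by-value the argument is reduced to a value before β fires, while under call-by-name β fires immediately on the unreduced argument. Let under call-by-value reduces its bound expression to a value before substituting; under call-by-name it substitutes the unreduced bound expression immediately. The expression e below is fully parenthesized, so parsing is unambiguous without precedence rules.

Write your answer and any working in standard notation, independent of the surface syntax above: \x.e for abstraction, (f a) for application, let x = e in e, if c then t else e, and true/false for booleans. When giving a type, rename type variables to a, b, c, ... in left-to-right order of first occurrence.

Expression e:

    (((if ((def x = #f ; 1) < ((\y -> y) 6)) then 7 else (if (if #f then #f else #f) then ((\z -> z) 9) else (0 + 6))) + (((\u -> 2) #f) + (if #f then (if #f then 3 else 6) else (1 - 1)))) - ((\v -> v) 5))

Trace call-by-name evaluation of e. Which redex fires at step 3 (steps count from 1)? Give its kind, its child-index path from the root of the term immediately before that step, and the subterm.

Derivation:
step 0: (((if ((let x = false in 1) < ((\y.y) 6)) then 7 else (if (if false then false else false) then ((\z.z) 9) else (0 + 6))) + (((\u.2) false) + (if false then (if false then 3 else 6) else (1 - 1)))) - ((\v.v) 5))
step 1: [let@0.0.0.0] (((if (1 < ((\y.y) 6)) then 7 else (if (if false then false else false) then ((\z.z) 9) else (0 + 6))) + (((\u.2) false) + (if false then (if false then 3 else 6) else (1 - 1)))) - ((\v.v) 5))
step 2: [beta@0.0.0.1] (((if (1 < 6) then 7 else (if (if false then false else false) then ((\z.z) 9) else (0 + 6))) + (((\u.2) false) + (if false then (if false then 3 else 6) else (1 - 1)))) - ((\v.v) 5))
step 3: [delta@0.0.0] (((if true then 7 else (if (if false then false else false) then ((\z.z) 9) else (0 + 6))) + (((\u.2) false) + (if false then (if false then 3 else 6) else (1 - 1)))) - ((\v.v) 5))

Answer: delta at 0.0.0 : (1 < 6)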